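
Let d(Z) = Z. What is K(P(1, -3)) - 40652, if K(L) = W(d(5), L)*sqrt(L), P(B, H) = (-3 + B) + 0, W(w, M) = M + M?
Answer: -40652 - 4*I*sqrt(2) ≈ -40652.0 - 5.6569*I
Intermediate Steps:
W(w, M) = 2*M
P(B, H) = -3 + B
K(L) = 2*L**(3/2) (K(L) = (2*L)*sqrt(L) = 2*L**(3/2))
K(P(1, -3)) - 40652 = 2*(-3 + 1)**(3/2) - 40652 = 2*(-2)**(3/2) - 40652 = 2*(-2*I*sqrt(2)) - 40652 = -4*I*sqrt(2) - 40652 = -40652 - 4*I*sqrt(2)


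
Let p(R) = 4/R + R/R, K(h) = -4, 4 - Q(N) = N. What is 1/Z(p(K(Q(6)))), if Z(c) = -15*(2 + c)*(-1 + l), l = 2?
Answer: -1/30 ≈ -0.033333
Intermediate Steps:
Q(N) = 4 - N
p(R) = 1 + 4/R (p(R) = 4/R + 1 = 1 + 4/R)
Z(c) = -30 - 15*c (Z(c) = -15*(2 + c)*(-1 + 2) = -15*(2 + c) = -30 - 15*c)
1/Z(p(K(Q(6)))) = 1/(-30 - 15*(4 - 4)/(-4)) = 1/(-30 - (-15)*0/4) = 1/(-30 - 15*0) = 1/(-30 + 0) = 1/(-30) = -1/30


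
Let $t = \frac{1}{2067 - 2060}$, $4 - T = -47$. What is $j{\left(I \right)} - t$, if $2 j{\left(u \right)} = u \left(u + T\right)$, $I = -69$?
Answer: $\frac{4346}{7} \approx 620.86$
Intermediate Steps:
$T = 51$ ($T = 4 - -47 = 4 + 47 = 51$)
$j{\left(u \right)} = \frac{u \left(51 + u\right)}{2}$ ($j{\left(u \right)} = \frac{u \left(u + 51\right)}{2} = \frac{u \left(51 + u\right)}{2}$)
$t = \frac{1}{7}$ ($t = \frac{1}{2067 - 2060} = \frac{1}{7} \approx 0.14286$)
$j{\left(I \right)} - t = \frac{1}{2} \left(-69\right) \left(51 - 69\right) - \frac{1}{7} = \frac{1}{2} \left(-69\right) \left(-18\right) - \frac{1}{7} = 621 - \frac{1}{7} = \frac{4346}{7}$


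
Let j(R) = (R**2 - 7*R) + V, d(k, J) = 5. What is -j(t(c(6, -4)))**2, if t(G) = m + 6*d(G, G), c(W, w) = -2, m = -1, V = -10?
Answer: -394384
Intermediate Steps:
t(G) = 29 (t(G) = -1 + 6*5 = -1 + 30 = 29)
j(R) = -10 + R**2 - 7*R (j(R) = (R**2 - 7*R) - 10 = -10 + R**2 - 7*R)
-j(t(c(6, -4)))**2 = -(-10 + 29**2 - 7*29)**2 = -(-10 + 841 - 203)**2 = -1*628**2 = -1*394384 = -394384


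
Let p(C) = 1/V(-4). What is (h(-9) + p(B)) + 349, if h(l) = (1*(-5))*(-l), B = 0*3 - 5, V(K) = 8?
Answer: 2433/8 ≈ 304.13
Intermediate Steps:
B = -5 (B = 0 - 5 = -5)
h(l) = 5*l (h(l) = -(-5)*l = 5*l)
p(C) = ⅛ (p(C) = 1/8 = ⅛)
(h(-9) + p(B)) + 349 = (5*(-9) + ⅛) + 349 = (-45 + ⅛) + 349 = -359/8 + 349 = 2433/8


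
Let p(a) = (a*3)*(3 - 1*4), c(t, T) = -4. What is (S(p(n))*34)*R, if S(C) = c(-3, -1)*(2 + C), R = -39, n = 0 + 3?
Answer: -37128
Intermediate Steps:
n = 3
p(a) = -3*a (p(a) = (3*a)*(3 - 4) = (3*a)*(-1) = -3*a)
S(C) = -8 - 4*C (S(C) = -4*(2 + C) = -8 - 4*C)
(S(p(n))*34)*R = ((-8 - (-12)*3)*34)*(-39) = ((-8 - 4*(-9))*34)*(-39) = ((-8 + 36)*34)*(-39) = (28*34)*(-39) = 952*(-39) = -37128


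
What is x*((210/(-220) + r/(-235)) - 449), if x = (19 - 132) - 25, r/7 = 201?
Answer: 162648111/2585 ≈ 62920.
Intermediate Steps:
r = 1407 (r = 7*201 = 1407)
x = -138 (x = -113 - 25 = -138)
x*((210/(-220) + r/(-235)) - 449) = -138*((210/(-220) + 1407/(-235)) - 449) = -138*((210*(-1/220) + 1407*(-1/235)) - 449) = -138*((-21/22 - 1407/235) - 449) = -138*(-35889/5170 - 449) = -138*(-2357219/5170) = 162648111/2585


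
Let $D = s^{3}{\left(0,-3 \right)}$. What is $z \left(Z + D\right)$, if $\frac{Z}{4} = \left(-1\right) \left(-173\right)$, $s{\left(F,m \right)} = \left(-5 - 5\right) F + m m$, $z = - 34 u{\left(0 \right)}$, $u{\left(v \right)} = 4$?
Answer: $-193256$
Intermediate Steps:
$z = -136$ ($z = \left(-34\right) 4 = -136$)
$s{\left(F,m \right)} = m^{2} - 10 F$ ($s{\left(F,m \right)} = - 10 F + m^{2} = m^{2} - 10 F$)
$Z = 692$ ($Z = 4 \left(\left(-1\right) \left(-173\right)\right) = 4 \cdot 173 = 692$)
$D = 729$ ($D = \left(\left(-3\right)^{2} - 0\right)^{3} = \left(9 + 0\right)^{3} = 9^{3} = 729$)
$z \left(Z + D\right) = - 136 \left(692 + 729\right) = \left(-136\right) 1421 = -193256$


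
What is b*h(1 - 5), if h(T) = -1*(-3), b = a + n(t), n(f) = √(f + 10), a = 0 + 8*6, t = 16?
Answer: 144 + 3*√26 ≈ 159.30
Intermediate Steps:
a = 48 (a = 0 + 48 = 48)
n(f) = √(10 + f)
b = 48 + √26 (b = 48 + √(10 + 16) = 48 + √26 ≈ 53.099)
h(T) = 3
b*h(1 - 5) = (48 + √26)*3 = 144 + 3*√26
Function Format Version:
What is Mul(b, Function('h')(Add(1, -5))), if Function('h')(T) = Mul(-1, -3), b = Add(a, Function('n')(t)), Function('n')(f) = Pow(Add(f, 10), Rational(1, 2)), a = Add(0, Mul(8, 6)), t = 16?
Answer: Add(144, Mul(3, Pow(26, Rational(1, 2)))) ≈ 159.30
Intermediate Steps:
a = 48 (a = Add(0, 48) = 48)
Function('n')(f) = Pow(Add(10, f), Rational(1, 2))
b = Add(48, Pow(26, Rational(1, 2))) (b = Add(48, Pow(Add(10, 16), Rational(1, 2))) = Add(48, Pow(26, Rational(1, 2))) ≈ 53.099)
Function('h')(T) = 3
Mul(b, Function('h')(Add(1, -5))) = Mul(Add(48, Pow(26, Rational(1, 2))), 3) = Add(144, Mul(3, Pow(26, Rational(1, 2))))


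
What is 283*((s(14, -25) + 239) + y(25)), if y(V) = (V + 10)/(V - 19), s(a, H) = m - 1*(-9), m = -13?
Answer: 408935/6 ≈ 68156.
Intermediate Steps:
s(a, H) = -4 (s(a, H) = -13 - 1*(-9) = -13 + 9 = -4)
y(V) = (10 + V)/(-19 + V)
283*((s(14, -25) + 239) + y(25)) = 283*((-4 + 239) + (10 + 25)/(-19 + 25)) = 283*(235 + 35/6) = 283*(1445/6) = 408935/6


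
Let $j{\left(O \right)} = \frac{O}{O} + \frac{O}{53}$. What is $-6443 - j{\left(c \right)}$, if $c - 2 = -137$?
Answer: $- \frac{341397}{53} \approx -6441.5$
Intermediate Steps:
$c = -135$ ($c = 2 - 137 = -135$)
$j{\left(O \right)} = 1 + \frac{O}{53}$ ($j{\left(O \right)} = 1 + O \frac{1}{53} = 1 + \frac{O}{53}$)
$-6443 - j{\left(c \right)} = -6443 - \left(1 + \frac{1}{53} \left(-135\right)\right) = -6443 - \left(1 - \frac{135}{53}\right) = -6443 - - \frac{82}{53} = -6443 + \frac{82}{53} = - \frac{341397}{53}$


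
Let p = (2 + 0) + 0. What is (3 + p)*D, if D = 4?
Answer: 20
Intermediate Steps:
p = 2 (p = 2 + 0 = 2)
(3 + p)*D = (3 + 2)*4 = 5*4 = 20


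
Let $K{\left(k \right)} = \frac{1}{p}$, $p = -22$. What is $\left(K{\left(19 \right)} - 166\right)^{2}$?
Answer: $\frac{13344409}{484} \approx 27571.0$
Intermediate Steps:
$K{\left(k \right)} = - \frac{1}{22}$ ($K{\left(k \right)} = \frac{1}{-22} = - \frac{1}{22}$)
$\left(K{\left(19 \right)} - 166\right)^{2} = \left(- \frac{1}{22} - 166\right)^{2} = \left(- \frac{3653}{22}\right)^{2} = \frac{13344409}{484}$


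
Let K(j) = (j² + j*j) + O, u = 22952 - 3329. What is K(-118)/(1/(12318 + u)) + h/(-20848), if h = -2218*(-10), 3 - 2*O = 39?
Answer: 4633040766815/5212 ≈ 8.8892e+8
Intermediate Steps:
O = -18 (O = 3/2 - ½*39 = 3/2 - 39/2 = -18)
u = 19623
K(j) = -18 + 2*j² (K(j) = (j² + j*j) - 18 = (j² + j²) - 18 = 2*j² - 18 = -18 + 2*j²)
h = 22180
K(-118)/(1/(12318 + u)) + h/(-20848) = (-18 + 2*(-118)²)/(1/(12318 + 19623)) + 22180/(-20848) = (-18 + 2*13924)/(1/31941) + 22180*(-1/20848) = (-18 + 27848)/(1/31941) - 5545/5212 = 27830*31941 - 5545/5212 = 888918030 - 5545/5212 = 4633040766815/5212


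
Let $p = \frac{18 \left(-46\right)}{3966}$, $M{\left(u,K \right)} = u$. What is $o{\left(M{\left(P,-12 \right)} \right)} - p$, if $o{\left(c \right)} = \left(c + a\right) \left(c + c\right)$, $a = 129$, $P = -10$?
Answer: $- \frac{1573042}{661} \approx -2379.8$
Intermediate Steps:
$p = - \frac{138}{661}$ ($p = \left(-828\right) \frac{1}{3966} = - \frac{138}{661} \approx -0.20877$)
$o{\left(c \right)} = 2 c \left(129 + c\right)$ ($o{\left(c \right)} = \left(c + 129\right) \left(c + c\right) = \left(129 + c\right) 2 c = 2 c \left(129 + c\right)$)
$o{\left(M{\left(P,-12 \right)} \right)} - p = 2 \left(-10\right) \left(129 - 10\right) - - \frac{138}{661} = 2 \left(-10\right) 119 + \frac{138}{661} = -2380 + \frac{138}{661} = - \frac{1573042}{661}$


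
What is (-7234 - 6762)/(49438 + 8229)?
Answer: -13996/57667 ≈ -0.24270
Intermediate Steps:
(-7234 - 6762)/(49438 + 8229) = -13996/57667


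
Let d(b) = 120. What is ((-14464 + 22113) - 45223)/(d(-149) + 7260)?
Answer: -18787/3690 ≈ -5.0913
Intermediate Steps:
((-14464 + 22113) - 45223)/(d(-149) + 7260) = ((-14464 + 22113) - 45223)/(120 + 7260) = (7649 - 45223)/7380 = -37574*1/7380 = -18787/3690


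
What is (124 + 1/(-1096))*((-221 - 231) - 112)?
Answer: -19162323/274 ≈ -69936.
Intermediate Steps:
(124 + 1/(-1096))*((-221 - 231) - 112) = (124 - 1/1096)*(-452 - 112) = (135903/1096)*(-564) = -19162323/274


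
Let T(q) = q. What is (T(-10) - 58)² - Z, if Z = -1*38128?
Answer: 42752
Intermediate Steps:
Z = -38128
(T(-10) - 58)² - Z = (-10 - 58)² - 1*(-38128) = (-68)² + 38128 = 4624 + 38128 = 42752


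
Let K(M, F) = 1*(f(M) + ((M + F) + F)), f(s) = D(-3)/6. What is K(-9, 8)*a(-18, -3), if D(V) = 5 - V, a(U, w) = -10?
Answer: -250/3 ≈ -83.333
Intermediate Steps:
f(s) = 4/3 (f(s) = (5 - 1*(-3))/6 = (5 + 3)*(⅙) = 8*(⅙) = 4/3)
K(M, F) = 4/3 + M + 2*F (K(M, F) = 1*(4/3 + ((M + F) + F)) = 1*(4/3 + ((F + M) + F)) = 1*(4/3 + (M + 2*F)) = 1*(4/3 + M + 2*F) = 4/3 + M + 2*F)
K(-9, 8)*a(-18, -3) = (4/3 - 9 + 2*8)*(-10) = (4/3 - 9 + 16)*(-10) = (25/3)*(-10) = -250/3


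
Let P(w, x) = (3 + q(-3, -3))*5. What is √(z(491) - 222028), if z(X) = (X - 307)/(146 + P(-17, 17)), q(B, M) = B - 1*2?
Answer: I*√64165701/17 ≈ 471.2*I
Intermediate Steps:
q(B, M) = -2 + B (q(B, M) = B - 2 = -2 + B)
P(w, x) = -10 (P(w, x) = (3 + (-2 - 3))*5 = (3 - 5)*5 = -2*5 = -10)
z(X) = -307/136 + X/136 (z(X) = (X - 307)/(146 - 10) = (-307 + X)/136 = (-307 + X)*(1/136) = -307/136 + X/136)
√(z(491) - 222028) = √((-307/136 + (1/136)*491) - 222028) = √((-307/136 + 491/136) - 222028) = √(23/17 - 222028) = √(-3774453/17) = I*√64165701/17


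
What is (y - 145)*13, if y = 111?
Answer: -442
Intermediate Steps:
(y - 145)*13 = (111 - 145)*13 = -34*13 = -442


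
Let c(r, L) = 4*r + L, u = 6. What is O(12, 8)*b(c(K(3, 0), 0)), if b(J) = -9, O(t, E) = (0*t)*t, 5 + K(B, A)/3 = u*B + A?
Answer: 0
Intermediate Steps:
K(B, A) = -15 + 3*A + 18*B (K(B, A) = -15 + 3*(6*B + A) = -15 + 3*(A + 6*B) = -15 + (3*A + 18*B) = -15 + 3*A + 18*B)
c(r, L) = L + 4*r
O(t, E) = 0 (O(t, E) = 0*t = 0)
O(12, 8)*b(c(K(3, 0), 0)) = 0*(-9) = 0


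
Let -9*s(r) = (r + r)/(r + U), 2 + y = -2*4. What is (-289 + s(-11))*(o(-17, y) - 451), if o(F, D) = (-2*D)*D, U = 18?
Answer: 563735/3 ≈ 1.8791e+5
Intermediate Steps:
y = -10 (y = -2 - 2*4 = -2 - 8 = -10)
o(F, D) = -2*D²
s(r) = -2*r/(9*(18 + r)) (s(r) = -(r + r)/(9*(r + 18)) = -2*r/(9*(18 + r)))
(-289 + s(-11))*(o(-17, y) - 451) = (-289 - 2*(-11)/(162 + 9*(-11)))*(-2*(-10)² - 451) = (-289 - 2*(-11)/(162 - 99))*(-2*100 - 451) = (-289 - 2*(-11)/63)*(-200 - 451) = (-289 - 2*(-11)*1/63)*(-651) = (-289 + 22/63)*(-651) = -18185/63*(-651) = 563735/3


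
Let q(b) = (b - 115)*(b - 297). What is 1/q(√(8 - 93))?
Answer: 3407/117519314 + 103*I*√85/293798285 ≈ 2.8991e-5 + 3.2322e-6*I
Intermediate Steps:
q(b) = (-297 + b)*(-115 + b) (q(b) = (-115 + b)*(-297 + b) = (-297 + b)*(-115 + b))
1/q(√(8 - 93)) = 1/(34155 + (√(8 - 93))² - 412*√(8 - 93)) = 1/(34155 + (√(-85))² - 412*I*√85) = 1/(34155 + (I*√85)² - 412*I*√85) = 1/(34155 - 85 - 412*I*√85) = 1/(34070 - 412*I*√85)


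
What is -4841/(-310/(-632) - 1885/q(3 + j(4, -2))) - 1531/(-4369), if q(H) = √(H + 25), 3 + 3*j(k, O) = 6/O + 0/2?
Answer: 4385761184149/11924352397235 + 7009341992*√26/2729309315 ≈ 13.463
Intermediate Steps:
j(k, O) = -1 + 2/O (j(k, O) = -1 + (6/O + 0/2)/3 = -1 + (6/O + 0*(½))/3 = -1 + (6/O + 0)/3 = -1 + (6/O)/3 = -1 + 2/O)
q(H) = √(25 + H)
-4841/(-310/(-632) - 1885/q(3 + j(4, -2))) - 1531/(-4369) = -4841/(-310/(-632) - 1885/√(25 + (3 + (2 - 1*(-2))/(-2)))) - 1531/(-4369) = -4841/(-310*(-1/632) - 1885/√(25 + (3 - (2 + 2)/2))) - 1531*(-1/4369) = -4841/(155/316 - 1885/√(25 + (3 - ½*4))) + 1531/4369 = -4841/(155/316 - 1885/√(25 + (3 - 2))) + 1531/4369 = -4841/(155/316 - 1885/√(25 + 1)) + 1531/4369 = -4841/(155/316 - 1885*√26/26) + 1531/4369 = -4841/(155/316 - 145*√26/2) + 1531/4369 = 1531/4369 - 4841/(155/316 - 145*√26/2)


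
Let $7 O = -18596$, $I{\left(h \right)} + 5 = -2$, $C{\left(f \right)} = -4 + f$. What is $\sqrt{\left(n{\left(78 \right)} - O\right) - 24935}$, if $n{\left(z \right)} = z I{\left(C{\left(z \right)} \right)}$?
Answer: $\frac{i \sqrt{1118397}}{7} \approx 151.08 i$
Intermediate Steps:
$I{\left(h \right)} = -7$ ($I{\left(h \right)} = -5 - 2 = -7$)
$O = - \frac{18596}{7}$ ($O = \frac{1}{7} \left(-18596\right) = - \frac{18596}{7} \approx -2656.6$)
$n{\left(z \right)} = - 7 z$ ($n{\left(z \right)} = z \left(-7\right) = - 7 z$)
$\sqrt{\left(n{\left(78 \right)} - O\right) - 24935} = \sqrt{\left(\left(-7\right) 78 - - \frac{18596}{7}\right) - 24935} = \sqrt{\left(-546 + \frac{18596}{7}\right) - 24935} = \sqrt{\frac{14774}{7} - 24935} = \sqrt{- \frac{159771}{7}} = \frac{i \sqrt{1118397}}{7}$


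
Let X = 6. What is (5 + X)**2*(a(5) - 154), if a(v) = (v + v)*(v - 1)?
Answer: -13794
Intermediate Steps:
a(v) = 2*v*(-1 + v) (a(v) = (2*v)*(-1 + v) = 2*v*(-1 + v))
(5 + X)**2*(a(5) - 154) = (5 + 6)**2*(2*5*(-1 + 5) - 154) = 11**2*(2*5*4 - 154) = 121*(40 - 154) = 121*(-114) = -13794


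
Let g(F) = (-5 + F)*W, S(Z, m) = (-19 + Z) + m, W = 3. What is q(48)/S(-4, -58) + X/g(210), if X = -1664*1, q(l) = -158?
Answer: -12538/16605 ≈ -0.75507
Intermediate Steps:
X = -1664
S(Z, m) = -19 + Z + m
g(F) = -15 + 3*F (g(F) = (-5 + F)*3 = -15 + 3*F)
q(48)/S(-4, -58) + X/g(210) = -158/(-19 - 4 - 58) - 1664/(-15 + 3*210) = -158/(-81) - 1664/(-15 + 630) = -158*(-1/81) - 1664/615 = 158/81 - 1664*1/615 = 158/81 - 1664/615 = -12538/16605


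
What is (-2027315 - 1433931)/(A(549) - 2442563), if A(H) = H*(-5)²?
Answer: 1730623/1214419 ≈ 1.4251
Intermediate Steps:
A(H) = 25*H (A(H) = H*25 = 25*H)
(-2027315 - 1433931)/(A(549) - 2442563) = (-2027315 - 1433931)/(25*549 - 2442563) = -3461246/(13725 - 2442563) = -3461246/(-2428838) = -3461246*(-1/2428838) = 1730623/1214419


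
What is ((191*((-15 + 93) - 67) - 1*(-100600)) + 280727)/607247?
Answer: 383428/607247 ≈ 0.63142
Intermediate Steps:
((191*((-15 + 93) - 67) - 1*(-100600)) + 280727)/607247 = ((191*(78 - 67) + 100600) + 280727)*(1/607247) = ((191*11 + 100600) + 280727)*(1/607247) = ((2101 + 100600) + 280727)*(1/607247) = (102701 + 280727)*(1/607247) = 383428*(1/607247) = 383428/607247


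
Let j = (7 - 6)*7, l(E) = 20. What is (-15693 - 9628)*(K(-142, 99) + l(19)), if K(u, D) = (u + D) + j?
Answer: 405136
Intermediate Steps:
j = 7 (j = 1*7 = 7)
K(u, D) = 7 + D + u (K(u, D) = (u + D) + 7 = (D + u) + 7 = 7 + D + u)
(-15693 - 9628)*(K(-142, 99) + l(19)) = (-15693 - 9628)*((7 + 99 - 142) + 20) = -25321*(-36 + 20) = -25321*(-16) = 405136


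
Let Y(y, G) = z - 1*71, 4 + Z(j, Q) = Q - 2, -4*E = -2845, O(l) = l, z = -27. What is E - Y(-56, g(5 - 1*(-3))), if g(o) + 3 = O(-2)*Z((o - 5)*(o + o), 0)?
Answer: 3237/4 ≈ 809.25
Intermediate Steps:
E = 2845/4 (E = -¼*(-2845) = 2845/4 ≈ 711.25)
Z(j, Q) = -6 + Q (Z(j, Q) = -4 + (Q - 2) = -4 + (-2 + Q) = -6 + Q)
g(o) = 9 (g(o) = -3 - 2*(-6 + 0) = -3 - 2*(-6) = -3 + 12 = 9)
Y(y, G) = -98 (Y(y, G) = -27 - 1*71 = -27 - 71 = -98)
E - Y(-56, g(5 - 1*(-3))) = 2845/4 - 1*(-98) = 2845/4 + 98 = 3237/4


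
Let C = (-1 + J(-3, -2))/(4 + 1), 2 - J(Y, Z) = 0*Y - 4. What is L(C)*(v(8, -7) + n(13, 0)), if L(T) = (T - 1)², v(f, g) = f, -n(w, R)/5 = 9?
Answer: 0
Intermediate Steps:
n(w, R) = -45 (n(w, R) = -5*9 = -45)
J(Y, Z) = 6 (J(Y, Z) = 2 - (0*Y - 4) = 2 - (0 - 4) = 2 - 1*(-4) = 2 + 4 = 6)
C = 1 (C = (-1 + 6)/(4 + 1) = 5/5 = 5*(⅕) = 1)
L(T) = (-1 + T)²
L(C)*(v(8, -7) + n(13, 0)) = (-1 + 1)²*(8 - 45) = 0²*(-37) = 0*(-37) = 0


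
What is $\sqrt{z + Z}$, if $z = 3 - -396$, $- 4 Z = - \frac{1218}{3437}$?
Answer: $\frac{3 \sqrt{42761190}}{982} \approx 19.977$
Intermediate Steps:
$Z = \frac{87}{982}$ ($Z = - \frac{\left(-1218\right) \frac{1}{3437}}{4} = \left(- \frac{1}{4}\right) \left(- \frac{174}{491}\right) = \frac{87}{982} \approx 0.088595$)
$z = 399$ ($z = 3 + 396 = 399$)
$\sqrt{z + Z} = \sqrt{399 + \frac{87}{982}} = \sqrt{\frac{391905}{982}} = \frac{3 \sqrt{42761190}}{982}$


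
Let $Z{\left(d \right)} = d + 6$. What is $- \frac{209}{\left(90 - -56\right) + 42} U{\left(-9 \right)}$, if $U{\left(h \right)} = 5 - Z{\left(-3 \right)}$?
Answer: $- \frac{209}{94} \approx -2.2234$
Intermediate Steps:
$Z{\left(d \right)} = 6 + d$
$U{\left(h \right)} = 2$ ($U{\left(h \right)} = 5 - \left(6 - 3\right) = 5 - 3 = 2$)
$- \frac{209}{\left(90 - -56\right) + 42} U{\left(-9 \right)} = - \frac{209}{\left(90 - -56\right) + 42} \cdot 2 = - \frac{209}{\left(90 + 56\right) + 42} \cdot 2 = - \frac{209}{146 + 42} \cdot 2 = - \frac{209}{188} \cdot 2 = \left(-209\right) \frac{1}{188} \cdot 2 = \left(- \frac{209}{188}\right) 2 = - \frac{209}{94}$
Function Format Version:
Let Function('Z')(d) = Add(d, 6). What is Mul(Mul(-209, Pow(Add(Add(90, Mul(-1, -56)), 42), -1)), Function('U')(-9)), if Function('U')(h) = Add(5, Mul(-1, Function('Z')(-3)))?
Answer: Rational(-209, 94) ≈ -2.2234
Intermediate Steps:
Function('Z')(d) = Add(6, d)
Function('U')(h) = 2 (Function('U')(h) = Add(5, Mul(-1, Add(6, -3))) = Add(5, Mul(-1, 3)) = Add(5, -3) = 2)
Mul(Mul(-209, Pow(Add(Add(90, Mul(-1, -56)), 42), -1)), Function('U')(-9)) = Mul(Mul(-209, Pow(Add(Add(90, Mul(-1, -56)), 42), -1)), 2) = Mul(Mul(-209, Pow(Add(Add(90, 56), 42), -1)), 2) = Mul(Mul(-209, Pow(Add(146, 42), -1)), 2) = Mul(Mul(-209, Pow(188, -1)), 2) = Mul(Mul(-209, Rational(1, 188)), 2) = Mul(Rational(-209, 188), 2) = Rational(-209, 94)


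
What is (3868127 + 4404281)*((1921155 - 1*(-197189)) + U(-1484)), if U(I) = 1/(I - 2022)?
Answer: 30719231655036852/1753 ≈ 1.7524e+13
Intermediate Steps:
U(I) = 1/(-2022 + I)
(3868127 + 4404281)*((1921155 - 1*(-197189)) + U(-1484)) = (3868127 + 4404281)*((1921155 - 1*(-197189)) + 1/(-2022 - 1484)) = 8272408*((1921155 + 197189) + 1/(-3506)) = 8272408*(2118344 - 1/3506) = 8272408*(7426914063/3506) = 30719231655036852/1753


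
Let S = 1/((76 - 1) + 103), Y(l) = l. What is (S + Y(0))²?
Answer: 1/31684 ≈ 3.1562e-5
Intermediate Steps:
S = 1/178 (S = 1/(75 + 103) = 1/178 ≈ 0.0056180)
(S + Y(0))² = (1/178 + 0)² = (1/178)² = 1/31684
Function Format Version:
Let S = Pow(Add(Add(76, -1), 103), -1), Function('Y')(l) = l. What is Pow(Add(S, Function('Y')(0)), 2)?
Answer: Rational(1, 31684) ≈ 3.1562e-5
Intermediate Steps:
S = Rational(1, 178) (S = Pow(Add(75, 103), -1) = Pow(178, -1) = Rational(1, 178) ≈ 0.0056180)
Pow(Add(S, Function('Y')(0)), 2) = Pow(Add(Rational(1, 178), 0), 2) = Pow(Rational(1, 178), 2) = Rational(1, 31684)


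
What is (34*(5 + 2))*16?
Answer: 3808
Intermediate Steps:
(34*(5 + 2))*16 = (34*7)*16 = 238*16 = 3808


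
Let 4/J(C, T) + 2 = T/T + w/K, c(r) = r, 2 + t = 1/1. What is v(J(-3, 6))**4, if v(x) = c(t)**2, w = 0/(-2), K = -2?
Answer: 1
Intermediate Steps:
t = -1 (t = -2 + 1/1 = -2 + 1*1 = -2 + 1 = -1)
w = 0 (w = 0*(-1/2) = 0)
J(C, T) = -4 (J(C, T) = 4/(-2 + (T/T + 0/(-2))) = 4/(-2 + (1 + 0*(-1/2))) = 4/(-2 + (1 + 0)) = 4/(-2 + 1) = 4/(-1) = 4*(-1) = -4)
v(x) = 1 (v(x) = (-1)**2 = 1)
v(J(-3, 6))**4 = 1**4 = 1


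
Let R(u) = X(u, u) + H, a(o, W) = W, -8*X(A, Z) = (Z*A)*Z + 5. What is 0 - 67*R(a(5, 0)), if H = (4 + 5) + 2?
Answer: -5561/8 ≈ -695.13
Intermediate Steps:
X(A, Z) = -5/8 - A*Z²/8 (X(A, Z) = -((Z*A)*Z + 5)/8 = -((A*Z)*Z + 5)/8 = -(A*Z² + 5)/8 = -(5 + A*Z²)/8 = -5/8 - A*Z²/8)
H = 11 (H = 9 + 2 = 11)
R(u) = 83/8 - u³/8 (R(u) = (-5/8 - u*u²/8) + 11 = (-5/8 - u³/8) + 11 = 83/8 - u³/8)
0 - 67*R(a(5, 0)) = 0 - 67*(83/8 - ⅛*0³) = 0 - 67*(83/8 - ⅛*0) = 0 - 67*(83/8 + 0) = 0 - 67*83/8 = 0 - 5561/8 = -5561/8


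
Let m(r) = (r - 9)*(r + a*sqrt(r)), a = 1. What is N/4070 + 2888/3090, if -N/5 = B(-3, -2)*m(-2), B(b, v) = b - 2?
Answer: 61153/57165 - 5*I*sqrt(2)/74 ≈ 1.0698 - 0.095555*I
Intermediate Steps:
B(b, v) = -2 + b
m(r) = (-9 + r)*(r + sqrt(r)) (m(r) = (r - 9)*(r + 1*sqrt(r)) = (-9 + r)*(r + sqrt(r)))
N = 550 - 275*I*sqrt(2) (N = -5*(-2 - 3)*((-2)**2 + (-2)**(3/2) - 9*(-2) - 9*I*sqrt(2)) = -(-25)*(4 - 2*I*sqrt(2) + 18 - 9*I*sqrt(2)) = -(-25)*(22 - 11*I*sqrt(2)) = -5*(-110 + 55*I*sqrt(2)) = 550 - 275*I*sqrt(2) ≈ 550.0 - 388.91*I)
N/4070 + 2888/3090 = (550 - 275*I*sqrt(2))/4070 + 2888/3090 = (550 - 275*I*sqrt(2))*(1/4070) + 2888*(1/3090) = (5/37 - 5*I*sqrt(2)/74) + 1444/1545 = 61153/57165 - 5*I*sqrt(2)/74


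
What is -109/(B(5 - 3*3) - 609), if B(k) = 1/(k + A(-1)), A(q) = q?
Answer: 545/3046 ≈ 0.17892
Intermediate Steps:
B(k) = 1/(-1 + k) (B(k) = 1/(k - 1) = 1/(-1 + k))
-109/(B(5 - 3*3) - 609) = -109/(1/(-1 + (5 - 3*3)) - 609) = -109/(1/(-1 + (5 - 9)) - 609) = -109/(1/(-1 - 4) - 609) = -109/(1/(-5) - 609) = -109/(-1/5 - 609) = -109/(-3046/5) = -109*(-5/3046) = 545/3046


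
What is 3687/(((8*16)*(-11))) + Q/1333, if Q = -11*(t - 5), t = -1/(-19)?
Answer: -91924777/35660416 ≈ -2.5778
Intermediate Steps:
t = 1/19 (t = -1*(-1/19) = 1/19 ≈ 0.052632)
Q = 1034/19 (Q = -11*(1/19 - 5) = -11*(-94/19) = 1034/19 ≈ 54.421)
3687/(((8*16)*(-11))) + Q/1333 = 3687/(((8*16)*(-11))) + (1034/19)/1333 = 3687/((128*(-11))) + (1034/19)*(1/1333) = 3687/(-1408) + 1034/25327 = 3687*(-1/1408) + 1034/25327 = -3687/1408 + 1034/25327 = -91924777/35660416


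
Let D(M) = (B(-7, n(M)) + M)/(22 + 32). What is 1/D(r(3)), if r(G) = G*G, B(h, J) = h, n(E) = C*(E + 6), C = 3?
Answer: 27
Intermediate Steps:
n(E) = 18 + 3*E (n(E) = 3*(E + 6) = 3*(6 + E) = 18 + 3*E)
r(G) = G²
D(M) = -7/54 + M/54 (D(M) = (-7 + M)/(22 + 32) = (-7 + M)/54 = (-7 + M)*(1/54) = -7/54 + M/54)
1/D(r(3)) = 1/(-7/54 + (1/54)*3²) = 1/(-7/54 + (1/54)*9) = 1/(-7/54 + ⅙) = 1/(1/27) = 27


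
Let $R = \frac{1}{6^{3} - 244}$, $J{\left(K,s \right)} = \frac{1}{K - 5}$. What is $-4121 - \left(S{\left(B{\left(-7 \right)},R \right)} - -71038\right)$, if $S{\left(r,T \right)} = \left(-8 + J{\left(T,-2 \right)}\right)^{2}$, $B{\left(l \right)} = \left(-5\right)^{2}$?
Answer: $- \frac{1495572415}{19881} \approx -75226.0$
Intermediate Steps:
$B{\left(l \right)} = 25$
$J{\left(K,s \right)} = \frac{1}{-5 + K}$
$R = - \frac{1}{28}$ ($R = \frac{1}{216 - 244} = \frac{1}{-28} = - \frac{1}{28} \approx -0.035714$)
$S{\left(r,T \right)} = \left(-8 + \frac{1}{-5 + T}\right)^{2}$
$-4121 - \left(S{\left(B{\left(-7 \right)},R \right)} - -71038\right) = -4121 - \left(\frac{\left(-41 + 8 \left(- \frac{1}{28}\right)\right)^{2}}{\left(-5 - \frac{1}{28}\right)^{2}} - -71038\right) = -4121 - \left(\frac{\left(-41 - \frac{2}{7}\right)^{2}}{\frac{19881}{784}} + 71038\right) = -4121 - \left(\left(- \frac{289}{7}\right)^{2} \cdot \frac{784}{19881} + 71038\right) = -4121 - \left(\frac{83521}{49} \cdot \frac{784}{19881} + 71038\right) = -4121 - \left(\frac{1336336}{19881} + 71038\right) = -4121 - \frac{1413642814}{19881} = - \frac{1495572415}{19881}$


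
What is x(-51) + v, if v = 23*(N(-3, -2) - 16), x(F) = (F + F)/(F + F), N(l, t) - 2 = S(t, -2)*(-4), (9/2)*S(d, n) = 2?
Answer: -3257/9 ≈ -361.89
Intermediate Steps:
S(d, n) = 4/9 (S(d, n) = (2/9)*2 = 4/9)
N(l, t) = 2/9 (N(l, t) = 2 + (4/9)*(-4) = 2 - 16/9 = 2/9)
x(F) = 1 (x(F) = (2*F)/((2*F)) = (2*F)*(1/(2*F)) = 1)
v = -3266/9 (v = 23*(2/9 - 16) = 23*(-142/9) = -3266/9 ≈ -362.89)
x(-51) + v = 1 - 3266/9 = -3257/9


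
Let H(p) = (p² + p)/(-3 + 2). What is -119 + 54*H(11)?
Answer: -7247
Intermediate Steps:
H(p) = -p - p² (H(p) = (p + p²)/(-1) = (p + p²)*(-1) = -p - p²)
-119 + 54*H(11) = -119 + 54*(-1*11*(1 + 11)) = -119 + 54*(-1*11*12) = -119 + 54*(-132) = -119 - 7128 = -7247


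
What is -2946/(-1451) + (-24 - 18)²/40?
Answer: 669351/14510 ≈ 46.130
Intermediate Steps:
-2946/(-1451) + (-24 - 18)²/40 = -2946*(-1/1451) + (-42)²*(1/40) = 2946/1451 + 1764*(1/40) = 2946/1451 + 441/10 = 669351/14510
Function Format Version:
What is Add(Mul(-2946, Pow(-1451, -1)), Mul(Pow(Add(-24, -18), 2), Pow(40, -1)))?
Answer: Rational(669351, 14510) ≈ 46.130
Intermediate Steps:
Add(Mul(-2946, Pow(-1451, -1)), Mul(Pow(Add(-24, -18), 2), Pow(40, -1))) = Add(Mul(-2946, Rational(-1, 1451)), Mul(Pow(-42, 2), Rational(1, 40))) = Add(Rational(2946, 1451), Mul(1764, Rational(1, 40))) = Add(Rational(2946, 1451), Rational(441, 10)) = Rational(669351, 14510)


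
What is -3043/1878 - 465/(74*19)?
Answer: -1287932/660117 ≈ -1.9511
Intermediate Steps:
-3043/1878 - 465/(74*19) = -3043*1/1878 - 465/1406 = -3043/1878 - 465*1/1406 = -3043/1878 - 465/1406 = -1287932/660117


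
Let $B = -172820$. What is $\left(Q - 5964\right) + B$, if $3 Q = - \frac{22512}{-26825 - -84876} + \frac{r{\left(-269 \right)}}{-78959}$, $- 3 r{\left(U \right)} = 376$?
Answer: $- \frac{1053621869952536}{5893262883} \approx -1.7878 \cdot 10^{5}$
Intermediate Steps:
$r{\left(U \right)} = - \frac{376}{3}$ ($r{\left(U \right)} = \left(- \frac{1}{3}\right) 376 = - \frac{376}{3}$)
$Q = - \frac{758678264}{5893262883}$ ($Q = \frac{- \frac{22512}{-26825 - -84876} - \frac{376}{3 \left(-78959\right)}}{3} = \frac{- \frac{22512}{-26825 + 84876} - - \frac{376}{236877}}{3} = \frac{- \frac{22512}{58051} + \frac{376}{236877}}{3} = \frac{\left(-22512\right) \frac{1}{58051} + \frac{376}{236877}}{3} = \frac{- \frac{3216}{8293} + \frac{376}{236877}}{3} = \frac{1}{3} \left(- \frac{758678264}{1964420961}\right) = - \frac{758678264}{5893262883} \approx -0.12874$)
$\left(Q - 5964\right) + B = \left(- \frac{758678264}{5893262883} - 5964\right) - 172820 = - \frac{35148178512476}{5893262883} - 172820 = - \frac{1053621869952536}{5893262883}$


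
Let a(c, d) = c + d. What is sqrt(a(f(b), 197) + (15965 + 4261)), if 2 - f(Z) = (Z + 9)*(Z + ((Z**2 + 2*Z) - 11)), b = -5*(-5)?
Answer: I*sqrt(3001) ≈ 54.781*I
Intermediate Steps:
b = 25
f(Z) = 2 - (9 + Z)*(-11 + Z**2 + 3*Z) (f(Z) = 2 - (Z + 9)*(Z + ((Z**2 + 2*Z) - 11)) = 2 - (9 + Z)*(Z + (-11 + Z**2 + 2*Z)) = 2 - (9 + Z)*(-11 + Z**2 + 3*Z))
sqrt(a(f(b), 197) + (15965 + 4261)) = sqrt(((101 - 1*25**3 - 16*25 - 12*25**2) + 197) + (15965 + 4261)) = sqrt(((101 - 1*15625 - 400 - 12*625) + 197) + 20226) = sqrt(((101 - 15625 - 400 - 7500) + 197) + 20226) = sqrt((-23424 + 197) + 20226) = sqrt(-23227 + 20226) = sqrt(-3001) = I*sqrt(3001)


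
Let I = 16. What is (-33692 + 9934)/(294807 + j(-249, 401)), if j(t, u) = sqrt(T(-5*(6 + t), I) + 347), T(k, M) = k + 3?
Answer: -500287479/6207940406 + 1697*sqrt(1565)/6207940406 ≈ -0.080577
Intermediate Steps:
T(k, M) = 3 + k
j(t, u) = sqrt(320 - 5*t) (j(t, u) = sqrt((3 - 5*(6 + t)) + 347) = sqrt((3 + (-30 - 5*t)) + 347) = sqrt((-27 - 5*t) + 347) = sqrt(320 - 5*t))
(-33692 + 9934)/(294807 + j(-249, 401)) = (-33692 + 9934)/(294807 + sqrt(320 - 5*(-249))) = -23758/(294807 + sqrt(320 + 1245)) = -23758/(294807 + sqrt(1565))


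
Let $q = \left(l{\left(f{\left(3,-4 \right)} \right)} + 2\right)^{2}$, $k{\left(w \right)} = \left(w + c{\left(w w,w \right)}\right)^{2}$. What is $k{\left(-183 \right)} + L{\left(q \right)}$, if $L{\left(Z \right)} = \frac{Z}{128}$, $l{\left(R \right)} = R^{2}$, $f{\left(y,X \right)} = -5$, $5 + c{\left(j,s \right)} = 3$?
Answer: $\frac{4381529}{128} \approx 34231.0$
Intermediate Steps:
$c{\left(j,s \right)} = -2$ ($c{\left(j,s \right)} = -5 + 3 = -2$)
$k{\left(w \right)} = \left(-2 + w\right)^{2}$ ($k{\left(w \right)} = \left(w - 2\right)^{2} = \left(-2 + w\right)^{2}$)
$q = 729$ ($q = \left(\left(-5\right)^{2} + 2\right)^{2} = \left(25 + 2\right)^{2} = 27^{2} = 729$)
$L{\left(Z \right)} = \frac{Z}{128}$ ($L{\left(Z \right)} = Z \frac{1}{128} = \frac{Z}{128}$)
$k{\left(-183 \right)} + L{\left(q \right)} = \left(-2 - 183\right)^{2} + \frac{1}{128} \cdot 729 = \left(-185\right)^{2} + \frac{729}{128} = 34225 + \frac{729}{128} = \frac{4381529}{128}$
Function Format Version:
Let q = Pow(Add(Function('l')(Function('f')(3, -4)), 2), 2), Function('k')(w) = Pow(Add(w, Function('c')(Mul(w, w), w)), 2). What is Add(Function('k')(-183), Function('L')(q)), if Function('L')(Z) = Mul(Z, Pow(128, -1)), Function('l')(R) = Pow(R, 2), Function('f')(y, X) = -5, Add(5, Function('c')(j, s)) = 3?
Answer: Rational(4381529, 128) ≈ 34231.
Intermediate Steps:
Function('c')(j, s) = -2 (Function('c')(j, s) = Add(-5, 3) = -2)
Function('k')(w) = Pow(Add(-2, w), 2) (Function('k')(w) = Pow(Add(w, -2), 2) = Pow(Add(-2, w), 2))
q = 729 (q = Pow(Add(Pow(-5, 2), 2), 2) = Pow(Add(25, 2), 2) = Pow(27, 2) = 729)
Function('L')(Z) = Mul(Rational(1, 128), Z) (Function('L')(Z) = Mul(Z, Rational(1, 128)) = Mul(Rational(1, 128), Z))
Add(Function('k')(-183), Function('L')(q)) = Add(Pow(Add(-2, -183), 2), Mul(Rational(1, 128), 729)) = Add(Pow(-185, 2), Rational(729, 128)) = Add(34225, Rational(729, 128)) = Rational(4381529, 128)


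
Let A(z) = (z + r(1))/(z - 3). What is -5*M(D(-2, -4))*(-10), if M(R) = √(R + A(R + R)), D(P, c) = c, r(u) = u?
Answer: 50*I*√407/11 ≈ 91.701*I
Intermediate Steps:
A(z) = (1 + z)/(-3 + z) (A(z) = (z + 1)/(z - 3) = (1 + z)/(-3 + z))
M(R) = √(R + (1 + 2*R)/(-3 + 2*R)) (M(R) = √(R + (1 + (R + R))/(-3 + (R + R))) = √(R + (1 + 2*R)/(-3 + 2*R)))
-5*M(D(-2, -4))*(-10) = -5*√(1 - 1*(-4) + 2*(-4)²)*(I*√11/11)*(-10) = -5*√(1 + 4 + 2*16)*(I*√11/11)*(-10) = -5*√(1 + 4 + 32)*(I*√11/11)*(-10) = -5*I*√407/11*(-10) = 50*I*√407/11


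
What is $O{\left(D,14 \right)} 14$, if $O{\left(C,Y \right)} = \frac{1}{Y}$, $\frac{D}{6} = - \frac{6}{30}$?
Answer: $1$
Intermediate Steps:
$D = - \frac{6}{5}$ ($D = 6 \left(- \frac{6}{30}\right) = 6 \left(\left(-6\right) \frac{1}{30}\right) = 6 \left(- \frac{1}{5}\right) = - \frac{6}{5} \approx -1.2$)
$O{\left(D,14 \right)} 14 = \frac{1}{14} \cdot 14 = 1$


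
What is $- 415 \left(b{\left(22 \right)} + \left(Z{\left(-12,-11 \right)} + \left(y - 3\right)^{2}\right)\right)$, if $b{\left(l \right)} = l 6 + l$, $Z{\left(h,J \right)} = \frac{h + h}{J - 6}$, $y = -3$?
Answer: $- \frac{1350410}{17} \approx -79436.0$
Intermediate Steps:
$Z{\left(h,J \right)} = \frac{2 h}{-6 + J}$
$b{\left(l \right)} = 7 l$ ($b{\left(l \right)} = 6 l + l = 7 l$)
$- 415 \left(b{\left(22 \right)} + \left(Z{\left(-12,-11 \right)} + \left(y - 3\right)^{2}\right)\right) = - 415 \left(7 \cdot 22 + \left(2 \left(-12\right) \frac{1}{-6 - 11} + \left(-3 - 3\right)^{2}\right)\right) = - 415 \left(154 + \left(2 \left(-12\right) \frac{1}{-17} + \left(-6\right)^{2}\right)\right) = - 415 \left(154 + \left(2 \left(-12\right) \left(- \frac{1}{17}\right) + 36\right)\right) = - 415 \left(154 + \left(\frac{24}{17} + 36\right)\right) = - 415 \left(154 + \frac{636}{17}\right) = \left(-415\right) \frac{3254}{17} = - \frac{1350410}{17}$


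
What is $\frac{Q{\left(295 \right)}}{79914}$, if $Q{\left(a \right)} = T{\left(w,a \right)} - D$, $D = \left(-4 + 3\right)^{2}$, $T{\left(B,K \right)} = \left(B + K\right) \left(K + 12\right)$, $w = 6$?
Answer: $\frac{15401}{13319} \approx 1.1563$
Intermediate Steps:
$T{\left(B,K \right)} = \left(12 + K\right) \left(B + K\right)$ ($T{\left(B,K \right)} = \left(B + K\right) \left(12 + K\right) = \left(12 + K\right) \left(B + K\right)$)
$D = 1$ ($D = \left(-1\right)^{2} = 1$)
$Q{\left(a \right)} = 71 + a^{2} + 18 a$ ($Q{\left(a \right)} = \left(a^{2} + 12 \cdot 6 + 12 a + 6 a\right) - 1 = \left(a^{2} + 72 + 12 a + 6 a\right) - 1 = \left(72 + a^{2} + 18 a\right) - 1 = 71 + a^{2} + 18 a$)
$\frac{Q{\left(295 \right)}}{79914} = \frac{71 + 295^{2} + 18 \cdot 295}{79914} = \left(71 + 87025 + 5310\right) \frac{1}{79914} = 92406 \cdot \frac{1}{79914} = \frac{15401}{13319}$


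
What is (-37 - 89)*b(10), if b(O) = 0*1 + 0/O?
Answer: 0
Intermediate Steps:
b(O) = 0 (b(O) = 0 + 0 = 0)
(-37 - 89)*b(10) = (-37 - 89)*0 = -126*0 = 0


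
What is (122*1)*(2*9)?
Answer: 2196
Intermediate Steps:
(122*1)*(2*9) = 122*18 = 2196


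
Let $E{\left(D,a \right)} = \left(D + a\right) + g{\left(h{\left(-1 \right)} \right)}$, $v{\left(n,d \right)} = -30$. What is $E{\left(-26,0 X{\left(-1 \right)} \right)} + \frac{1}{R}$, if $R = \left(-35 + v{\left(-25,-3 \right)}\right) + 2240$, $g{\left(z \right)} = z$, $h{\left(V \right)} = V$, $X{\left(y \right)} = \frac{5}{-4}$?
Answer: $- \frac{58724}{2175} \approx -27.0$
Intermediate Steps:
$X{\left(y \right)} = - \frac{5}{4}$ ($X{\left(y \right)} = 5 \left(- \frac{1}{4}\right) = - \frac{5}{4}$)
$E{\left(D,a \right)} = -1 + D + a$ ($E{\left(D,a \right)} = \left(D + a\right) - 1 = -1 + D + a$)
$R = 2175$ ($R = \left(-35 - 30\right) + 2240 = -65 + 2240 = 2175$)
$E{\left(-26,0 X{\left(-1 \right)} \right)} + \frac{1}{R} = \left(-1 - 26 + 0 \left(- \frac{5}{4}\right)\right) + \frac{1}{2175} = \left(-1 - 26 + 0\right) + \frac{1}{2175} = -27 + \frac{1}{2175} = - \frac{58724}{2175}$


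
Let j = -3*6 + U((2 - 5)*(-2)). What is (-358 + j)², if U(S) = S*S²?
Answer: 25600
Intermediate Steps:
U(S) = S³
j = 198 (j = -3*6 + ((2 - 5)*(-2))³ = -18 + (-3*(-2))³ = -18 + 6³ = -18 + 216 = 198)
(-358 + j)² = (-358 + 198)² = (-160)² = 25600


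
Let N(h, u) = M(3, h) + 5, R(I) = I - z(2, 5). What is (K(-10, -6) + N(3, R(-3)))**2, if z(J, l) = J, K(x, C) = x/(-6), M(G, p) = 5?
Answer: 1225/9 ≈ 136.11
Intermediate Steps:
K(x, C) = -x/6 (K(x, C) = x*(-1/6) = -x/6)
R(I) = -2 + I (R(I) = I - 1*2 = I - 2 = -2 + I)
N(h, u) = 10 (N(h, u) = 5 + 5 = 10)
(K(-10, -6) + N(3, R(-3)))**2 = (-1/6*(-10) + 10)**2 = (5/3 + 10)**2 = (35/3)**2 = 1225/9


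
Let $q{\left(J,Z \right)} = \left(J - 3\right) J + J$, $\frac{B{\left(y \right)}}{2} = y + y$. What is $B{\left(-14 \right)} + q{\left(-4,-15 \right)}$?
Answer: $-32$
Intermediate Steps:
$B{\left(y \right)} = 4 y$ ($B{\left(y \right)} = 2 \left(y + y\right) = 2 \cdot 2 y = 4 y$)
$q{\left(J,Z \right)} = J + J \left(-3 + J\right)$ ($q{\left(J,Z \right)} = \left(-3 + J\right) J + J = J \left(-3 + J\right) + J = J + J \left(-3 + J\right)$)
$B{\left(-14 \right)} + q{\left(-4,-15 \right)} = 4 \left(-14\right) - 4 \left(-2 - 4\right) = -56 - -24 = -56 + 24 = -32$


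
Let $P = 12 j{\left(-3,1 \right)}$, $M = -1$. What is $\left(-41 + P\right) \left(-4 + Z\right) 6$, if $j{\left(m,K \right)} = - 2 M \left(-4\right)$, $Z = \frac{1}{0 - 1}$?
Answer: $4110$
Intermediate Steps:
$Z = -1$ ($Z = \frac{1}{-1} = -1$)
$j{\left(m,K \right)} = -8$ ($j{\left(m,K \right)} = \left(-2\right) \left(-1\right) \left(-4\right) = 2 \left(-4\right) = -8$)
$P = -96$ ($P = 12 \left(-8\right) = -96$)
$\left(-41 + P\right) \left(-4 + Z\right) 6 = \left(-41 - 96\right) \left(-4 - 1\right) 6 = - 137 \left(\left(-5\right) 6\right) = \left(-137\right) \left(-30\right) = 4110$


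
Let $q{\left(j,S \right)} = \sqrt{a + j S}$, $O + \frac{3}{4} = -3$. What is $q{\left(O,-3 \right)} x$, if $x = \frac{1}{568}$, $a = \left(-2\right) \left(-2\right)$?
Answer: $\frac{\sqrt{61}}{1136} \approx 0.0068752$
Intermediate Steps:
$a = 4$
$O = - \frac{15}{4}$ ($O = - \frac{3}{4} - 3 = - \frac{15}{4} \approx -3.75$)
$q{\left(j,S \right)} = \sqrt{4 + S j}$ ($q{\left(j,S \right)} = \sqrt{4 + j S} = \sqrt{4 + S j}$)
$x = \frac{1}{568} \approx 0.0017606$
$q{\left(O,-3 \right)} x = \sqrt{4 - - \frac{45}{4}} \cdot \frac{1}{568} = \sqrt{4 + \frac{45}{4}} \cdot \frac{1}{568} = \sqrt{\frac{61}{4}} \cdot \frac{1}{568} = \frac{\sqrt{61}}{2} \cdot \frac{1}{568} = \frac{\sqrt{61}}{1136}$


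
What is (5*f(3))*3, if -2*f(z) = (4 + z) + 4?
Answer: -165/2 ≈ -82.500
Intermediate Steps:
f(z) = -4 - z/2 (f(z) = -((4 + z) + 4)/2 = -(8 + z)/2 = -4 - z/2)
(5*f(3))*3 = (5*(-4 - 1/2*3))*3 = (5*(-4 - 3/2))*3 = (5*(-11/2))*3 = -55/2*3 = -165/2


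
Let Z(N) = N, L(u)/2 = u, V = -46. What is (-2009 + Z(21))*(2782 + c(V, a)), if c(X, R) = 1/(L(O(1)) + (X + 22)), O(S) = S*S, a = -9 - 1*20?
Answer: -60835782/11 ≈ -5.5305e+6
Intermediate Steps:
a = -29 (a = -9 - 20 = -29)
O(S) = S**2
L(u) = 2*u
c(X, R) = 1/(24 + X) (c(X, R) = 1/(2*1**2 + (X + 22)) = 1/(2*1 + (22 + X)) = 1/(2 + (22 + X)) = 1/(24 + X))
(-2009 + Z(21))*(2782 + c(V, a)) = (-2009 + 21)*(2782 + 1/(24 - 46)) = -1988*(2782 + 1/(-22)) = -1988*(2782 - 1/22) = -1988*61203/22 = -60835782/11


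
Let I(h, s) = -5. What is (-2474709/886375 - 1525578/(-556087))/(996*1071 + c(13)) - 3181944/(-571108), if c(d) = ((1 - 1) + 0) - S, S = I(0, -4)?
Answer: 59751055697814129288687/10724357875593243053375 ≈ 5.5715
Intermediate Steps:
S = -5
c(d) = 5 (c(d) = ((1 - 1) + 0) - 1*(-5) = (0 + 0) + 5 = 0 + 5 = 5)
(-2474709/886375 - 1525578/(-556087))/(996*1071 + c(13)) - 3181944/(-571108) = (-2474709/886375 - 1525578/(-556087))/(996*1071 + 5) - 3181944/(-571108) = (-2474709*1/886375 - 1525578*(-1/556087))/(1066716 + 5) - 3181944*(-1/571108) = (-2474709/886375 + 1525578/556087)/1066721 + 795486/142777 = -3417043419/70414516375*1/1066721 + 795486/142777 = -3417043419/75112643322056375 + 795486/142777 = 59751055697814129288687/10724357875593243053375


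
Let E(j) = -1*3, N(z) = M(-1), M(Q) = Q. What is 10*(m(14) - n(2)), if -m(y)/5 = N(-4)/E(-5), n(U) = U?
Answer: -110/3 ≈ -36.667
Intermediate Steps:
N(z) = -1
E(j) = -3
m(y) = -5/3 (m(y) = -(-5)/(-3) = -(-5)*(-1)/3 = -5*⅓ = -5/3)
10*(m(14) - n(2)) = 10*(-5/3 - 1*2) = 10*(-5/3 - 2) = 10*(-11/3) = -110/3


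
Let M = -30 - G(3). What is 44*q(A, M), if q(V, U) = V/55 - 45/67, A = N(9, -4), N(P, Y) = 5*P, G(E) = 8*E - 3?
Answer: 432/67 ≈ 6.4478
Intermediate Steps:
G(E) = -3 + 8*E
A = 45 (A = 5*9 = 45)
M = -51 (M = -30 - (-3 + 8*3) = -30 - (-3 + 24) = -30 - 1*21 = -30 - 21 = -51)
q(V, U) = -45/67 + V/55 (q(V, U) = V*(1/55) - 45*1/67 = V/55 - 45/67 = -45/67 + V/55)
44*q(A, M) = 44*(-45/67 + (1/55)*45) = 44*(-45/67 + 9/11) = 44*(108/737) = 432/67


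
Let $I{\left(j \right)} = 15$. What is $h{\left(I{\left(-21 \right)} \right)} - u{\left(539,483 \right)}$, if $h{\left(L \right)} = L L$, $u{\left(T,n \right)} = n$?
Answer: $-258$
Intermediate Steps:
$h{\left(L \right)} = L^{2}$
$h{\left(I{\left(-21 \right)} \right)} - u{\left(539,483 \right)} = 15^{2} - 483 = 225 - 483 = -258$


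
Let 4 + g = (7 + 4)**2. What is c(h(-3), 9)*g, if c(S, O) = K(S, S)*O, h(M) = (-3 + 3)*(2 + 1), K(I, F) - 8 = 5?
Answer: 13689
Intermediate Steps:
K(I, F) = 13 (K(I, F) = 8 + 5 = 13)
h(M) = 0 (h(M) = 0*3 = 0)
c(S, O) = 13*O
g = 117 (g = -4 + (7 + 4)**2 = -4 + 11**2 = -4 + 121 = 117)
c(h(-3), 9)*g = (13*9)*117 = 117*117 = 13689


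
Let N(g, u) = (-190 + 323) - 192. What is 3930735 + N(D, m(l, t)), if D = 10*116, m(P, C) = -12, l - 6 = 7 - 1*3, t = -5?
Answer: 3930676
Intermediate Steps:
l = 10 (l = 6 + (7 - 1*3) = 6 + (7 - 3) = 6 + 4 = 10)
D = 1160
N(g, u) = -59 (N(g, u) = 133 - 192 = -59)
3930735 + N(D, m(l, t)) = 3930735 - 59 = 3930676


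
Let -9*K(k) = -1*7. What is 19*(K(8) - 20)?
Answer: -3287/9 ≈ -365.22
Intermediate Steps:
K(k) = 7/9 (K(k) = -(-1)*7/9 = -⅑*(-7) = 7/9)
19*(K(8) - 20) = 19*(7/9 - 20) = 19*(-173/9) = -3287/9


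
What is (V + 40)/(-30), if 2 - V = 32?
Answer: -⅓ ≈ -0.33333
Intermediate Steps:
V = -30 (V = 2 - 1*32 = 2 - 32 = -30)
(V + 40)/(-30) = (-30 + 40)/(-30) = -1/30*10 = -⅓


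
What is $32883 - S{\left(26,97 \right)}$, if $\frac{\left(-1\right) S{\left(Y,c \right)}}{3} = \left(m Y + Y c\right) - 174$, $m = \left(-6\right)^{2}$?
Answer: $42735$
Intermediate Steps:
$m = 36$
$S{\left(Y,c \right)} = 522 - 108 Y - 3 Y c$ ($S{\left(Y,c \right)} = - 3 \left(\left(36 Y + Y c\right) - 174\right) = - 3 \left(-174 + 36 Y + Y c\right) = 522 - 108 Y - 3 Y c$)
$32883 - S{\left(26,97 \right)} = 32883 - \left(522 - 2808 - 78 \cdot 97\right) = 32883 - \left(522 - 2808 - 7566\right) = 32883 - -9852 = 32883 + 9852 = 42735$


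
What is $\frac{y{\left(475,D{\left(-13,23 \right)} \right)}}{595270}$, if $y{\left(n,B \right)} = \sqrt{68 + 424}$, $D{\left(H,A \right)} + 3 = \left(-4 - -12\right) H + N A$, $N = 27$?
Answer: $\frac{\sqrt{123}}{297635} \approx 3.7262 \cdot 10^{-5}$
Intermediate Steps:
$D{\left(H,A \right)} = -3 + 8 H + 27 A$ ($D{\left(H,A \right)} = -3 + \left(\left(-4 - -12\right) H + 27 A\right) = -3 + \left(\left(-4 + 12\right) H + 27 A\right) = -3 + \left(8 H + 27 A\right) = -3 + 8 H + 27 A$)
$y{\left(n,B \right)} = 2 \sqrt{123}$ ($y{\left(n,B \right)} = \sqrt{492} = 2 \sqrt{123}$)
$\frac{y{\left(475,D{\left(-13,23 \right)} \right)}}{595270} = \frac{2 \sqrt{123}}{595270} = 2 \sqrt{123} \cdot \frac{1}{595270} = \frac{\sqrt{123}}{297635}$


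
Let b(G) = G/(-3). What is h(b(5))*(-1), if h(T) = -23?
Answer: 23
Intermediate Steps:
b(G) = -G/3 (b(G) = G*(-⅓) = -G/3)
h(b(5))*(-1) = -23*(-1) = 23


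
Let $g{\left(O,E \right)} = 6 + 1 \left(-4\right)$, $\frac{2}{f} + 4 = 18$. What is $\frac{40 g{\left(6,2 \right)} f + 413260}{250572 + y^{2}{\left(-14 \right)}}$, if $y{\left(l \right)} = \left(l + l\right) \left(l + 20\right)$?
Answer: $\frac{241075}{162631} \approx 1.4823$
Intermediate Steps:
$f = \frac{1}{7}$ ($f = \frac{2}{-4 + 18} = \frac{2}{14} = 2 \cdot \frac{1}{14} = \frac{1}{7} \approx 0.14286$)
$g{\left(O,E \right)} = 2$ ($g{\left(O,E \right)} = 6 - 4 = 2$)
$y{\left(l \right)} = 2 l \left(20 + l\right)$
$\frac{40 g{\left(6,2 \right)} f + 413260}{250572 + y^{2}{\left(-14 \right)}} = \frac{40 \cdot 2 \cdot \frac{1}{7} + 413260}{250572 + \left(2 \left(-14\right) \left(20 - 14\right)\right)^{2}} = \frac{80 \cdot \frac{1}{7} + 413260}{250572 + \left(2 \left(-14\right) 6\right)^{2}} = \frac{\frac{80}{7} + 413260}{250572 + \left(-168\right)^{2}} = \frac{2892900}{7 \left(250572 + 28224\right)} = \frac{2892900}{7 \cdot 278796} = \frac{2892900}{7} \cdot \frac{1}{278796} = \frac{241075}{162631}$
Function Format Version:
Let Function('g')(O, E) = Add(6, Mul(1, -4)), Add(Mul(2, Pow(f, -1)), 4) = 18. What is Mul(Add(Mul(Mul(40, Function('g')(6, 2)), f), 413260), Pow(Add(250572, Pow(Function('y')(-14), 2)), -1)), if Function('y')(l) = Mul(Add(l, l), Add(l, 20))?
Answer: Rational(241075, 162631) ≈ 1.4823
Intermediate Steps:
f = Rational(1, 7) (f = Mul(2, Pow(Add(-4, 18), -1)) = Mul(2, Pow(14, -1)) = Mul(2, Rational(1, 14)) = Rational(1, 7) ≈ 0.14286)
Function('g')(O, E) = 2 (Function('g')(O, E) = Add(6, -4) = 2)
Function('y')(l) = Mul(2, l, Add(20, l)) (Function('y')(l) = Mul(Mul(2, l), Add(20, l)) = Mul(2, l, Add(20, l)))
Mul(Add(Mul(Mul(40, Function('g')(6, 2)), f), 413260), Pow(Add(250572, Pow(Function('y')(-14), 2)), -1)) = Mul(Add(Mul(Mul(40, 2), Rational(1, 7)), 413260), Pow(Add(250572, Pow(Mul(2, -14, Add(20, -14)), 2)), -1)) = Mul(Add(Mul(80, Rational(1, 7)), 413260), Pow(Add(250572, Pow(Mul(2, -14, 6), 2)), -1)) = Mul(Add(Rational(80, 7), 413260), Pow(Add(250572, Pow(-168, 2)), -1)) = Mul(Rational(2892900, 7), Pow(Add(250572, 28224), -1)) = Mul(Rational(2892900, 7), Pow(278796, -1)) = Mul(Rational(2892900, 7), Rational(1, 278796)) = Rational(241075, 162631)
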